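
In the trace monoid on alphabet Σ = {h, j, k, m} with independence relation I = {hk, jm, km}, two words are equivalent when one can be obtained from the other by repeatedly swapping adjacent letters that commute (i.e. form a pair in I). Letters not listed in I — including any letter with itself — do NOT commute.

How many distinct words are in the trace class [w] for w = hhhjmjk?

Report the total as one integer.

4

#0=h has no predecessor
#1=h depends on [0:h]
#2=h depends on [1:h]
#3=j depends on [2:h]
#4=m depends on [2:h]
#5=j depends on [3:j]
#6=k depends on [5:j]
sources: [0:h]
N(rest) = Σ N(rest − s) over sources s of rest; N(one piece) = 1:
  size 1 → [4]=1  [6]=1
  size 2 → [4,6]=2  [5,6]=1
  size 3 → [3,5,6]=1  [4,5,6]=3
  size 4 → [3,4,5,6]=4
  size 5 → [2,3,4,5,6]=4
  first=0(h) contributes 4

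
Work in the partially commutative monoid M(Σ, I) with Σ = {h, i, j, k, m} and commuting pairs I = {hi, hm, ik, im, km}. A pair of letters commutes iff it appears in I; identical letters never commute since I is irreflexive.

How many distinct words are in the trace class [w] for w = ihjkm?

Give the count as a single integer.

4

#0=i has no predecessor
#1=h has no predecessor
#2=j depends on [0:i, 1:h]
#3=k depends on [2:j]
#4=m depends on [2:j]
sources: [0:i, 1:h]
N(rest) = Σ N(rest − s) over sources s of rest; N(one piece) = 1:
  size 1 → [3]=1  [4]=1
  size 2 → [3,4]=2
  size 3 → [2,3,4]=2
  first=0(i) contributes 2
  first=1(h) contributes 2
|[w]| = 4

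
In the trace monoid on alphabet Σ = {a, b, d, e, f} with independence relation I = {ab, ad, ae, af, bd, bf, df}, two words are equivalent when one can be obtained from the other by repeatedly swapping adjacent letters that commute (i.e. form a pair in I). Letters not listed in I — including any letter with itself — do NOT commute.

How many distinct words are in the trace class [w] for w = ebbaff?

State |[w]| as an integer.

36

0(e) covers ∅
1(b) covers 0:e
2(b) covers 1:b
3(a) covers ∅
4(f) covers 0:e
5(f) covers 4:f
floor of heap: 0:e, 3:a
completions by unplaced set U, small U first (add the entries for U minus each lowest piece of U):
  |U|=1: {2}:1  {3}:1  {5}:1
  |U|=2: {1,2}:1  {2,3}:2  {2,5}:2  {3,5}:2  {4,5}:1
  |U|=3: {1,2,3}:3  {1,2,5}:3  {2,3,5}:6  {2,4,5}:3  {3,4,5}:3
  |U|=4: {1,2,3,5}:12  {1,2,4,5}:6  {2,3,4,5}:12
  start at 0(e): 30
  start at 3(a): 6
sum over floor = 36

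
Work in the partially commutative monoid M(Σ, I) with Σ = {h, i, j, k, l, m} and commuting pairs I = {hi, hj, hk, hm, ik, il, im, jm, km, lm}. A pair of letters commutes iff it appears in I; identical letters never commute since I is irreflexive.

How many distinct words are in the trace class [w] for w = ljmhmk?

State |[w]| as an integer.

0(l) covers ∅
1(j) covers 0:l
2(m) covers ∅
3(h) covers 0:l
4(m) covers 2:m
5(k) covers 1:j
floor of heap: 0:l, 2:m
completions by unplaced set U, small U first (add the entries for U minus each lowest piece of U):
  |U|=1: {3}:1  {4}:1  {5}:1
  |U|=2: {1,5}:1  {2,4}:1  {3,4}:2  {3,5}:2  {4,5}:2
  |U|=3: {1,3,5}:3  {1,4,5}:3  {2,3,4}:3  {2,4,5}:3  {3,4,5}:6
  |U|=4: {0,1,3,5}:3  {1,2,4,5}:6  {1,3,4,5}:12  {2,3,4,5}:12
  start at 0(l): 30
  start at 2(m): 15
sum over floor = 45

45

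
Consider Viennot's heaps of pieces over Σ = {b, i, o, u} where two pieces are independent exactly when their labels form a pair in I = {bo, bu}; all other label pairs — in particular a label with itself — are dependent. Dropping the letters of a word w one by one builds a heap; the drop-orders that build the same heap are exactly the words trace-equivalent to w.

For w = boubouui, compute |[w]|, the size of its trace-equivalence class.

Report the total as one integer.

21

#0=b has no predecessor
#1=o has no predecessor
#2=u depends on [1:o]
#3=b depends on [0:b]
#4=o depends on [2:u]
#5=u depends on [4:o]
#6=u depends on [5:u]
#7=i depends on [3:b, 6:u]
sources: [0:b, 1:o]
N(rest) = Σ N(rest − s) over sources s of rest; N(one piece) = 1:
  size 1 → [7]=1
  size 2 → [3,7]=1  [6,7]=1
  size 3 → [0,3,7]=1  [3,6,7]=2  [5,6,7]=1
  size 4 → [0,3,6,7]=3  [3,5,6,7]=3  [4,5,6,7]=1
  size 5 → [0,3,5,6,7]=6  [2,4,5,6,7]=1  [3,4,5,6,7]=4
  size 6 → [0,3,4,5,6,7]=10  [1,2,4,5,6,7]=1  [2,3,4,5,6,7]=5
  first=0(b) contributes 6
  first=1(o) contributes 15
|[w]| = 21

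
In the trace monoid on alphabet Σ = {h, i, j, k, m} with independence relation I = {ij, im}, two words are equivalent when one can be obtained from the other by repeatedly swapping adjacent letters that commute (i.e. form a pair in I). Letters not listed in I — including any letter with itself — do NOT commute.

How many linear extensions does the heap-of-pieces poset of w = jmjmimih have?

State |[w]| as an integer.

piece 0:j — minimal
piece 1:m rests on {0:j}
piece 2:j rests on {1:m}
piece 3:m rests on {2:j}
piece 4:i — minimal
piece 5:m rests on {3:m}
piece 6:i rests on {4:i}
piece 7:h rests on {5:m, 6:i}
minimal pieces: {0:j, 4:i}
ways to finish when only these pieces remain (= sum over removing one remaining piece with nothing left below it):
  1 left: {7}→1
  2 left: {5,7}→1  {6,7}→1
  3 left: {3,5,7}→1  {4,6,7}→1  {5,6,7}→2
  4 left: {2,3,5,7}→1  {3,5,6,7}→3  {4,5,6,7}→3
  5 left: {1,2,3,5,7}→1  {2,3,5,6,7}→4  {3,4,5,6,7}→6
  6 left: {0,1,2,3,5,7}→1  {1,2,3,5,6,7}→5  {2,3,4,5,6,7}→10
  placing 0:j first → 15 extensions
  placing 4:i first → 6 extensions
total linear extensions = 21

21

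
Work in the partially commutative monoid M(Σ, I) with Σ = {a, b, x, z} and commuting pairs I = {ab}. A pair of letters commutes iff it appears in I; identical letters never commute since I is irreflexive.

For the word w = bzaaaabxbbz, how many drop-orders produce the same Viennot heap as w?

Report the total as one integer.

drop 0:b onto floor
drop 1:z onto {0:b}
drop 2:a onto {1:z}
drop 3:a onto {2:a}
drop 4:a onto {3:a}
drop 5:a onto {4:a}
drop 6:b onto {1:z}
drop 7:x onto {5:a, 6:b}
drop 8:b onto {7:x}
drop 9:b onto {8:b}
drop 10:z onto {9:b}
ground layer = {0:b}
drop-orders for the pieces not yet dropped (sum over which currently-grounded one goes next):
  1 to go: {10} 1
  2 to go: {9,10} 1
  3 to go: {8,9,10} 1
  4 to go: {7,8,9,10} 1
  5 to go: {5,7,8,9,10} 1  {6,7,8,9,10} 1
  6 to go: {4,5,7,8,9,10} 1  {5,6,7,8,9,10} 2
  7 to go: {3,4,5,7,8,9,10} 1  {4,5,6,7,8,9,10} 3
  8 to go: {2,3,4,5,7,8,9,10} 1  {3,4,5,6,7,8,9,10} 4
  9 to go: {2,3,4,5,6,7,8,9,10} 5
  if 0:b drops first: 5 orders

5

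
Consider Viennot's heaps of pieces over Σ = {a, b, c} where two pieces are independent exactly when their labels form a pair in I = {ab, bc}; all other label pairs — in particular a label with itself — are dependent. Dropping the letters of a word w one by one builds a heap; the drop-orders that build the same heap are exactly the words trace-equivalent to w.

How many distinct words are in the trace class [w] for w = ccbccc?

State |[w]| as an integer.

0(c) covers ∅
1(c) covers 0:c
2(b) covers ∅
3(c) covers 1:c
4(c) covers 3:c
5(c) covers 4:c
floor of heap: 0:c, 2:b
completions by unplaced set U, small U first (add the entries for U minus each lowest piece of U):
  |U|=1: {2}:1  {5}:1
  |U|=2: {2,5}:2  {4,5}:1
  |U|=3: {2,4,5}:3  {3,4,5}:1
  |U|=4: {1,3,4,5}:1  {2,3,4,5}:4
  start at 0(c): 5
  start at 2(b): 1
sum over floor = 6

6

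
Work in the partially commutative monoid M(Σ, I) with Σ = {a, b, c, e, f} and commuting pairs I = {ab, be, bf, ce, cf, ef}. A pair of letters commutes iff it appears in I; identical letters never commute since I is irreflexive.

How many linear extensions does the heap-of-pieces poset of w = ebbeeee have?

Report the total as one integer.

21

#0=e has no predecessor
#1=b has no predecessor
#2=b depends on [1:b]
#3=e depends on [0:e]
#4=e depends on [3:e]
#5=e depends on [4:e]
#6=e depends on [5:e]
sources: [0:e, 1:b]
N(rest) = Σ N(rest − s) over sources s of rest; N(one piece) = 1:
  size 1 → [2]=1  [6]=1
  size 2 → [1,2]=1  [2,6]=2  [5,6]=1
  size 3 → [1,2,6]=3  [2,5,6]=3  [4,5,6]=1
  size 4 → [1,2,5,6]=6  [2,4,5,6]=4  [3,4,5,6]=1
  size 5 → [0,3,4,5,6]=1  [1,2,4,5,6]=10  [2,3,4,5,6]=5
  first=0(e) contributes 15
  first=1(b) contributes 6
|[w]| = 21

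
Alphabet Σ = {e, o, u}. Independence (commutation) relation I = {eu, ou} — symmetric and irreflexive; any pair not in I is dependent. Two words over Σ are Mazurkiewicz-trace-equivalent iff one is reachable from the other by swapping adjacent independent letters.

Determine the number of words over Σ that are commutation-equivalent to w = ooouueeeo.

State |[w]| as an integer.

#0=o has no predecessor
#1=o depends on [0:o]
#2=o depends on [1:o]
#3=u has no predecessor
#4=u depends on [3:u]
#5=e depends on [2:o]
#6=e depends on [5:e]
#7=e depends on [6:e]
#8=o depends on [7:e]
sources: [0:o, 3:u]
N(rest) = Σ N(rest − s) over sources s of rest; N(one piece) = 1:
  size 1 → [4]=1  [8]=1
  size 2 → [3,4]=1  [4,8]=2  [7,8]=1
  size 3 → [3,4,8]=3  [4,7,8]=3  [6,7,8]=1
  size 4 → [3,4,7,8]=6  [4,6,7,8]=4  [5,6,7,8]=1
  size 5 → [2,5,6,7,8]=1  [3,4,6,7,8]=10  [4,5,6,7,8]=5
  size 6 → [1,2,5,6,7,8]=1  [2,4,5,6,7,8]=6  [3,4,5,6,7,8]=15
  size 7 → [0,1,2,5,6,7,8]=1  [1,2,4,5,6,7,8]=7  [2,3,4,5,6,7,8]=21
  first=0(o) contributes 28
  first=3(u) contributes 8
|[w]| = 36

36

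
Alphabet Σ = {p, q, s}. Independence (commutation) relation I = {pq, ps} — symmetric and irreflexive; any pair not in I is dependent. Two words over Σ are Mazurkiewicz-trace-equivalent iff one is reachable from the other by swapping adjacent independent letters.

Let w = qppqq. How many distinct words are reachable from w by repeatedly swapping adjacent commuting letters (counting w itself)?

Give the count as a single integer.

#0=q has no predecessor
#1=p has no predecessor
#2=p depends on [1:p]
#3=q depends on [0:q]
#4=q depends on [3:q]
sources: [0:q, 1:p]
N(rest) = Σ N(rest − s) over sources s of rest; N(one piece) = 1:
  size 1 → [2]=1  [4]=1
  size 2 → [1,2]=1  [2,4]=2  [3,4]=1
  size 3 → [0,3,4]=1  [1,2,4]=3  [2,3,4]=3
  first=0(q) contributes 6
  first=1(p) contributes 4
|[w]| = 10

10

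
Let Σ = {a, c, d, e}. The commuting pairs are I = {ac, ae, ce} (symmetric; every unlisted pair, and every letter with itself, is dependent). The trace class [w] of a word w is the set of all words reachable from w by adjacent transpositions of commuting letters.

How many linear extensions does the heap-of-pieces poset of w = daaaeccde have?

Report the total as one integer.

60

drop 0:d onto floor
drop 1:a onto {0:d}
drop 2:a onto {1:a}
drop 3:a onto {2:a}
drop 4:e onto {0:d}
drop 5:c onto {0:d}
drop 6:c onto {5:c}
drop 7:d onto {3:a, 4:e, 6:c}
drop 8:e onto {7:d}
ground layer = {0:d}
drop-orders for the pieces not yet dropped (sum over which currently-grounded one goes next):
  1 to go: {8} 1
  2 to go: {7,8} 1
  3 to go: {3,7,8} 1  {4,7,8} 1  {6,7,8} 1
  4 to go: {2,3,7,8} 1  {3,4,7,8} 2  {3,6,7,8} 2  {4,6,7,8} 2  {5,6,7,8} 1
  5 to go: {1,2,3,7,8} 1  {2,3,4,7,8} 3  {2,3,6,7,8} 3  {3,4,6,7,8} 6  {3,5,6,7,8} 3  {4,5,6,7,8} 3
  6 to go: {1,2,3,4,7,8} 4  {1,2,3,6,7,8} 4  {2,3,4,6,7,8} 12  {2,3,5,6,7,8} 6  {3,4,5,6,7,8} 12
  7 to go: {1,2,3,4,6,7,8} 20  {1,2,3,5,6,7,8} 10  {2,3,4,5,6,7,8} 30
  if 0:d drops first: 60 orders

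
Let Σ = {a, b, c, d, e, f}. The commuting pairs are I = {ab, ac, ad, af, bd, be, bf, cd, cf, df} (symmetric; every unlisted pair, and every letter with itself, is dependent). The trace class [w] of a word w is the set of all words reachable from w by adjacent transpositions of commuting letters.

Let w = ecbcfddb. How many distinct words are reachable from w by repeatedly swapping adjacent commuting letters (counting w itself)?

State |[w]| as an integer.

piece 0:e — minimal
piece 1:c rests on {0:e}
piece 2:b rests on {1:c}
piece 3:c rests on {2:b}
piece 4:f rests on {0:e}
piece 5:d rests on {0:e}
piece 6:d rests on {5:d}
piece 7:b rests on {3:c}
minimal pieces: {0:e}
ways to finish when only these pieces remain (= sum over removing one remaining piece with nothing left below it):
  1 left: {4}→1  {6}→1  {7}→1
  2 left: {3,7}→1  {4,6}→2  {4,7}→2  {5,6}→1  {6,7}→2
  3 left: {2,3,7}→1  {3,4,7}→3  {3,6,7}→3  {4,5,6}→3  {4,6,7}→6  {5,6,7}→3
  4 left: {1,2,3,7}→1  {2,3,4,7}→4  {2,3,6,7}→4  {3,4,6,7}→12  {3,5,6,7}→6  {4,5,6,7}→12
  5 left: {1,2,3,4,7}→5  {1,2,3,6,7}→5  {2,3,4,6,7}→20  {2,3,5,6,7}→10  {3,4,5,6,7}→30
  6 left: {1,2,3,4,6,7}→30  {1,2,3,5,6,7}→15  {2,3,4,5,6,7}→60
  placing 0:e first → 105 extensions

105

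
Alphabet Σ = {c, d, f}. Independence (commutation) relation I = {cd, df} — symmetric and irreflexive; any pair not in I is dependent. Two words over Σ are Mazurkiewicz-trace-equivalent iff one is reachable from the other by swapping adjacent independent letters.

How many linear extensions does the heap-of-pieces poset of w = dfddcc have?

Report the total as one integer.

#0=d has no predecessor
#1=f has no predecessor
#2=d depends on [0:d]
#3=d depends on [2:d]
#4=c depends on [1:f]
#5=c depends on [4:c]
sources: [0:d, 1:f]
N(rest) = Σ N(rest − s) over sources s of rest; N(one piece) = 1:
  size 1 → [3]=1  [5]=1
  size 2 → [2,3]=1  [3,5]=2  [4,5]=1
  size 3 → [0,2,3]=1  [1,4,5]=1  [2,3,5]=3  [3,4,5]=3
  size 4 → [0,2,3,5]=4  [1,3,4,5]=4  [2,3,4,5]=6
  first=0(d) contributes 10
  first=1(f) contributes 10
|[w]| = 20

20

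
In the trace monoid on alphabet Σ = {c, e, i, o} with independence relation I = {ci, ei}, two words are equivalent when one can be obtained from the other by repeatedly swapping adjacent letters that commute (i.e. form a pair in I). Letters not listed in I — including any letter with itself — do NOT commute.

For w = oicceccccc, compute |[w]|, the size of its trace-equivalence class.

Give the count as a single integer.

0(o) covers ∅
1(i) covers 0:o
2(c) covers 0:o
3(c) covers 2:c
4(e) covers 3:c
5(c) covers 4:e
6(c) covers 5:c
7(c) covers 6:c
8(c) covers 7:c
9(c) covers 8:c
floor of heap: 0:o
completions by unplaced set U, small U first (add the entries for U minus each lowest piece of U):
  |U|=1: {1}:1  {9}:1
  |U|=2: {1,9}:2  {8,9}:1
  |U|=3: {1,8,9}:3  {7,8,9}:1
  |U|=4: {1,7,8,9}:4  {6,7,8,9}:1
  |U|=5: {1,6,7,8,9}:5  {5,6,7,8,9}:1
  |U|=6: {1,5,6,7,8,9}:6  {4,5,6,7,8,9}:1
  |U|=7: {1,4,5,6,7,8,9}:7  {3,4,5,6,7,8,9}:1
  |U|=8: {1,3,4,5,6,7,8,9}:8  {2,3,4,5,6,7,8,9}:1
  start at 0(o): 9

9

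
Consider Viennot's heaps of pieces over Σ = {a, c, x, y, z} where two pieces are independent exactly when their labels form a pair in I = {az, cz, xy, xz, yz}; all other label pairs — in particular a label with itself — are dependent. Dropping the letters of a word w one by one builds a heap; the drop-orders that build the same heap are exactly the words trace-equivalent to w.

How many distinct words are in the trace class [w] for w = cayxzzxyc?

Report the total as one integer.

#0=c has no predecessor
#1=a depends on [0:c]
#2=y depends on [1:a]
#3=x depends on [1:a]
#4=z has no predecessor
#5=z depends on [4:z]
#6=x depends on [3:x]
#7=y depends on [2:y]
#8=c depends on [6:x, 7:y]
sources: [0:c, 4:z]
N(rest) = Σ N(rest − s) over sources s of rest; N(one piece) = 1:
  size 1 → [5]=1  [8]=1
  size 2 → [4,5]=1  [5,8]=2  [6,8]=1  [7,8]=1
  size 3 → [2,7,8]=1  [3,6,8]=1  [4,5,8]=3  [5,6,8]=3  [5,7,8]=3  [6,7,8]=2
  size 4 → [2,5,7,8]=4  [2,6,7,8]=3  [3,5,6,8]=4  [3,6,7,8]=3  [4,5,6,8]=6  [4,5,7,8]=6  [5,6,7,8]=8
  size 5 → [2,3,6,7,8]=6  [2,4,5,7,8]=10  [2,5,6,7,8]=15  [3,4,5,6,8]=10  [3,5,6,7,8]=15  [4,5,6,7,8]=20
  size 6 → [1,2,3,6,7,8]=6  [2,3,5,6,7,8]=36  [2,4,5,6,7,8]=45  [3,4,5,6,7,8]=45
  size 7 → [0,1,2,3,6,7,8]=6  [1,2,3,5,6,7,8]=42  [2,3,4,5,6,7,8]=126
  first=0(c) contributes 168
  first=4(z) contributes 48
|[w]| = 216

216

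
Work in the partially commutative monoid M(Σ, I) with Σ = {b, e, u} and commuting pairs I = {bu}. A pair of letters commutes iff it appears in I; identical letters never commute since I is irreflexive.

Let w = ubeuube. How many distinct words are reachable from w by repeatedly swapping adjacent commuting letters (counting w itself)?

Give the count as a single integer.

#0=u has no predecessor
#1=b has no predecessor
#2=e depends on [0:u, 1:b]
#3=u depends on [2:e]
#4=u depends on [3:u]
#5=b depends on [2:e]
#6=e depends on [4:u, 5:b]
sources: [0:u, 1:b]
N(rest) = Σ N(rest − s) over sources s of rest; N(one piece) = 1:
  size 1 → [6]=1
  size 2 → [4,6]=1  [5,6]=1
  size 3 → [3,4,6]=1  [4,5,6]=2
  size 4 → [3,4,5,6]=3
  size 5 → [2,3,4,5,6]=3
  first=0(u) contributes 3
  first=1(b) contributes 3
|[w]| = 6

6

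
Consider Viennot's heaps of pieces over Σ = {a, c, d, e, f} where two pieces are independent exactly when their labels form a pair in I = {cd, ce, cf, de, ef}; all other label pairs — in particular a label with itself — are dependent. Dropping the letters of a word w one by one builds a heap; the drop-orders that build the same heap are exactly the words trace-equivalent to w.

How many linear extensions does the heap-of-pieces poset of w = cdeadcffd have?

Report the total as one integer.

30

0(c) covers ∅
1(d) covers ∅
2(e) covers ∅
3(a) covers 0:c, 1:d, 2:e
4(d) covers 3:a
5(c) covers 3:a
6(f) covers 4:d
7(f) covers 6:f
8(d) covers 7:f
floor of heap: 0:c, 1:d, 2:e
completions by unplaced set U, small U first (add the entries for U minus each lowest piece of U):
  |U|=1: {5}:1  {8}:1
  |U|=2: {5,8}:2  {7,8}:1
  |U|=3: {5,7,8}:3  {6,7,8}:1
  |U|=4: {4,6,7,8}:1  {5,6,7,8}:4
  |U|=5: {4,5,6,7,8}:5
  |U|=6: {3,4,5,6,7,8}:5
  |U|=7: {0,3,4,5,6,7,8}:5  {1,3,4,5,6,7,8}:5  {2,3,4,5,6,7,8}:5
  start at 0(c): 10
  start at 1(d): 10
  start at 2(e): 10
sum over floor = 30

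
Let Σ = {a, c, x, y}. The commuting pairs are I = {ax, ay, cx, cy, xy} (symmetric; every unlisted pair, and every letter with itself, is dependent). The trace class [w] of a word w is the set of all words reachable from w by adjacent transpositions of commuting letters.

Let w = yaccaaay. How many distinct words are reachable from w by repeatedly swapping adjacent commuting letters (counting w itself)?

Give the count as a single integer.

28

piece 0:y — minimal
piece 1:a — minimal
piece 2:c rests on {1:a}
piece 3:c rests on {2:c}
piece 4:a rests on {3:c}
piece 5:a rests on {4:a}
piece 6:a rests on {5:a}
piece 7:y rests on {0:y}
minimal pieces: {0:y, 1:a}
ways to finish when only these pieces remain (= sum over removing one remaining piece with nothing left below it):
  1 left: {6}→1  {7}→1
  2 left: {0,7}→1  {5,6}→1  {6,7}→2
  3 left: {0,6,7}→3  {4,5,6}→1  {5,6,7}→3
  4 left: {0,5,6,7}→6  {3,4,5,6}→1  {4,5,6,7}→4
  5 left: {0,4,5,6,7}→10  {2,3,4,5,6}→1  {3,4,5,6,7}→5
  6 left: {0,3,4,5,6,7}→15  {1,2,3,4,5,6}→1  {2,3,4,5,6,7}→6
  placing 0:y first → 7 extensions
  placing 1:a first → 21 extensions
total linear extensions = 28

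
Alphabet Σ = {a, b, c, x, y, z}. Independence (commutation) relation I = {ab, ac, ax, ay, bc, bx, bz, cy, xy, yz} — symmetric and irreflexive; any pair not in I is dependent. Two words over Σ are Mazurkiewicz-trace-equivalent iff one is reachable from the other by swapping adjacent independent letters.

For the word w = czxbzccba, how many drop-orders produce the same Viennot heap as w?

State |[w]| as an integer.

0(c) covers ∅
1(z) covers 0:c
2(x) covers 1:z
3(b) covers ∅
4(z) covers 2:x
5(c) covers 4:z
6(c) covers 5:c
7(b) covers 3:b
8(a) covers 4:z
floor of heap: 0:c, 3:b
completions by unplaced set U, small U first (add the entries for U minus each lowest piece of U):
  |U|=1: {6}:1  {7}:1  {8}:1
  |U|=2: {3,7}:1  {5,6}:1  {6,7}:2  {6,8}:2  {7,8}:2
  |U|=3: {3,6,7}:3  {3,7,8}:3  {5,6,7}:3  {5,6,8}:3  {6,7,8}:6
  |U|=4: {3,5,6,7}:6  {3,6,7,8}:12  {4,5,6,8}:3  {5,6,7,8}:12
  |U|=5: {2,4,5,6,8}:3  {3,5,6,7,8}:30  {4,5,6,7,8}:15
  |U|=6: {1,2,4,5,6,8}:3  {2,4,5,6,7,8}:18  {3,4,5,6,7,8}:45
  |U|=7: {0,1,2,4,5,6,8}:3  {1,2,4,5,6,7,8}:21  {2,3,4,5,6,7,8}:63
  start at 0(c): 84
  start at 3(b): 24
sum over floor = 108

108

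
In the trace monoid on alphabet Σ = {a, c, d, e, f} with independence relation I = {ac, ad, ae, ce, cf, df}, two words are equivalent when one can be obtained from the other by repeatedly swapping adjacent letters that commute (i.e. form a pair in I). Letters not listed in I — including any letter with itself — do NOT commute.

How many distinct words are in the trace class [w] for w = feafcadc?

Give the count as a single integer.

drop 0:f onto floor
drop 1:e onto {0:f}
drop 2:a onto {0:f}
drop 3:f onto {1:e, 2:a}
drop 4:c onto floor
drop 5:a onto {3:f}
drop 6:d onto {1:e, 4:c}
drop 7:c onto {6:d}
ground layer = {0:f, 4:c}
drop-orders for the pieces not yet dropped (sum over which currently-grounded one goes next):
  1 to go: {5} 1  {7} 1
  2 to go: {3,5} 1  {5,7} 2  {6,7} 1
  3 to go: {2,3,5} 1  {3,5,7} 3  {4,6,7} 1  {5,6,7} 3
  4 to go: {2,3,5,7} 4  {3,5,6,7} 6  {4,5,6,7} 4
  5 to go: {1,3,5,6,7} 6  {2,3,5,6,7} 10  {3,4,5,6,7} 10
  6 to go: {1,2,3,5,6,7} 16  {1,3,4,5,6,7} 16  {2,3,4,5,6,7} 20
  if 0:f drops first: 52 orders
  if 4:c drops first: 16 orders
heap linearizations: 68

68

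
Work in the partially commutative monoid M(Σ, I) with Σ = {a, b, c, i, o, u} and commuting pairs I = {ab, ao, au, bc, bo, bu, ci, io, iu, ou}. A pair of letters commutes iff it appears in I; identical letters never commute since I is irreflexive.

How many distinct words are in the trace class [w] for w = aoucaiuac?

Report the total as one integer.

24

piece 0:a — minimal
piece 1:o — minimal
piece 2:u — minimal
piece 3:c rests on {0:a, 1:o, 2:u}
piece 4:a rests on {3:c}
piece 5:i rests on {4:a}
piece 6:u rests on {3:c}
piece 7:a rests on {5:i}
piece 8:c rests on {6:u, 7:a}
minimal pieces: {0:a, 1:o, 2:u}
ways to finish when only these pieces remain (= sum over removing one remaining piece with nothing left below it):
  1 left: {8}→1
  2 left: {6,8}→1  {7,8}→1
  3 left: {5,7,8}→1  {6,7,8}→2
  4 left: {4,5,7,8}→1  {5,6,7,8}→3
  5 left: {4,5,6,7,8}→4
  6 left: {3,4,5,6,7,8}→4
  7 left: {0,3,4,5,6,7,8}→4  {1,3,4,5,6,7,8}→4  {2,3,4,5,6,7,8}→4
  placing 0:a first → 8 extensions
  placing 1:o first → 8 extensions
  placing 2:u first → 8 extensions
total linear extensions = 24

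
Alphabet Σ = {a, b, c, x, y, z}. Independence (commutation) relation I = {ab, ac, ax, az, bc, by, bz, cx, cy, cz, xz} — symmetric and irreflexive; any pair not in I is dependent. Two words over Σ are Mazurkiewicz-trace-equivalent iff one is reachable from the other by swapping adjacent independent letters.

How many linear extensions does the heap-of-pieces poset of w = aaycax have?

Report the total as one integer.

12

0(a) covers ∅
1(a) covers 0:a
2(y) covers 1:a
3(c) covers ∅
4(a) covers 2:y
5(x) covers 2:y
floor of heap: 0:a, 3:c
completions by unplaced set U, small U first (add the entries for U minus each lowest piece of U):
  |U|=1: {3}:1  {4}:1  {5}:1
  |U|=2: {3,4}:2  {3,5}:2  {4,5}:2
  |U|=3: {2,4,5}:2  {3,4,5}:6
  |U|=4: {1,2,4,5}:2  {2,3,4,5}:8
  start at 0(a): 10
  start at 3(c): 2
sum over floor = 12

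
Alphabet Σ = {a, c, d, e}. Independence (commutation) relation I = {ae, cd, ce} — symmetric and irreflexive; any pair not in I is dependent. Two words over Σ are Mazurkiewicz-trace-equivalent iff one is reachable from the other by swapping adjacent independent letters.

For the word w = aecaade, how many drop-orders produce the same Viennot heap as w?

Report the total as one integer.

5

#0=a has no predecessor
#1=e has no predecessor
#2=c depends on [0:a]
#3=a depends on [2:c]
#4=a depends on [3:a]
#5=d depends on [1:e, 4:a]
#6=e depends on [5:d]
sources: [0:a, 1:e]
N(rest) = Σ N(rest − s) over sources s of rest; N(one piece) = 1:
  size 1 → [6]=1
  size 2 → [5,6]=1
  size 3 → [1,5,6]=1  [4,5,6]=1
  size 4 → [1,4,5,6]=2  [3,4,5,6]=1
  size 5 → [1,3,4,5,6]=3  [2,3,4,5,6]=1
  first=0(a) contributes 4
  first=1(e) contributes 1
|[w]| = 5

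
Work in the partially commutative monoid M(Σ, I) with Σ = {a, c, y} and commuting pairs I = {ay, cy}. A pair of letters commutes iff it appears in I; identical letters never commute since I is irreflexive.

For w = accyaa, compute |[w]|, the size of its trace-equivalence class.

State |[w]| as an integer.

0(a) covers ∅
1(c) covers 0:a
2(c) covers 1:c
3(y) covers ∅
4(a) covers 2:c
5(a) covers 4:a
floor of heap: 0:a, 3:y
completions by unplaced set U, small U first (add the entries for U minus each lowest piece of U):
  |U|=1: {3}:1  {5}:1
  |U|=2: {3,5}:2  {4,5}:1
  |U|=3: {2,4,5}:1  {3,4,5}:3
  |U|=4: {1,2,4,5}:1  {2,3,4,5}:4
  start at 0(a): 5
  start at 3(y): 1
sum over floor = 6

6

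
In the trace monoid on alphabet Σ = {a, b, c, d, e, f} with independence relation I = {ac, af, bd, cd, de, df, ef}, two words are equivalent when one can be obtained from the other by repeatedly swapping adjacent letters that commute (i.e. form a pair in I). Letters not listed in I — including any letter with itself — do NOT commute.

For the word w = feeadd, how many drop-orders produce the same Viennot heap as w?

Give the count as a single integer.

6

#0=f has no predecessor
#1=e has no predecessor
#2=e depends on [1:e]
#3=a depends on [2:e]
#4=d depends on [3:a]
#5=d depends on [4:d]
sources: [0:f, 1:e]
N(rest) = Σ N(rest − s) over sources s of rest; N(one piece) = 1:
  size 1 → [0]=1  [5]=1
  size 2 → [0,5]=2  [4,5]=1
  size 3 → [0,4,5]=3  [3,4,5]=1
  size 4 → [0,3,4,5]=4  [2,3,4,5]=1
  first=0(f) contributes 1
  first=1(e) contributes 5
|[w]| = 6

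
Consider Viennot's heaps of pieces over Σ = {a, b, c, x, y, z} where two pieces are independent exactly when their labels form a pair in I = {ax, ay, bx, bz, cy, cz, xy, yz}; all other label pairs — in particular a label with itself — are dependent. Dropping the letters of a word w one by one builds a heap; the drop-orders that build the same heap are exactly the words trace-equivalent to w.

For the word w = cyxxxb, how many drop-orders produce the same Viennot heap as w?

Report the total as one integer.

piece 0:c — minimal
piece 1:y — minimal
piece 2:x rests on {0:c}
piece 3:x rests on {2:x}
piece 4:x rests on {3:x}
piece 5:b rests on {0:c, 1:y}
minimal pieces: {0:c, 1:y}
ways to finish when only these pieces remain (= sum over removing one remaining piece with nothing left below it):
  1 left: {4}→1  {5}→1
  2 left: {1,5}→1  {3,4}→1  {4,5}→2
  3 left: {1,4,5}→3  {2,3,4}→1  {3,4,5}→3
  4 left: {1,3,4,5}→6  {2,3,4,5}→4
  placing 0:c first → 10 extensions
  placing 1:y first → 4 extensions
total linear extensions = 14

14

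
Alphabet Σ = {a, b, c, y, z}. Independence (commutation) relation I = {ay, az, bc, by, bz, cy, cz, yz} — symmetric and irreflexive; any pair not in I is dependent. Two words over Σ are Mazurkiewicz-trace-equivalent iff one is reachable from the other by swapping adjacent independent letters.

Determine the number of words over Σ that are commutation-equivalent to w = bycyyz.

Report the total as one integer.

drop 0:b onto floor
drop 1:y onto floor
drop 2:c onto floor
drop 3:y onto {1:y}
drop 4:y onto {3:y}
drop 5:z onto floor
ground layer = {0:b, 1:y, 2:c, 5:z}
drop-orders for the pieces not yet dropped (sum over which currently-grounded one goes next):
  1 to go: {0} 1  {2} 1  {4} 1  {5} 1
  2 to go: {0,2} 2  {0,4} 2  {0,5} 2  {2,4} 2  {2,5} 2  {3,4} 1  {4,5} 2
  3 to go: {0,2,4} 6  {0,2,5} 6  {0,3,4} 3  {0,4,5} 6  {1,3,4} 1  {2,3,4} 3  {2,4,5} 6  {3,4,5} 3
  4 to go: {0,1,3,4} 4  {0,2,3,4} 12  {0,2,4,5} 24  {0,3,4,5} 12  {1,2,3,4} 4  {1,3,4,5} 4  {2,3,4,5} 12
  if 0:b drops first: 20 orders
  if 1:y drops first: 60 orders
  if 2:c drops first: 20 orders
  if 5:z drops first: 20 orders
heap linearizations: 120

120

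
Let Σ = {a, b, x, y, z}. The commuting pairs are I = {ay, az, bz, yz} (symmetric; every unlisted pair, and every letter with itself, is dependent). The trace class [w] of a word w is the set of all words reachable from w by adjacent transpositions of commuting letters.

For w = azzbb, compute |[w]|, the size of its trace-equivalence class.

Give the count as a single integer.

#0=a has no predecessor
#1=z has no predecessor
#2=z depends on [1:z]
#3=b depends on [0:a]
#4=b depends on [3:b]
sources: [0:a, 1:z]
N(rest) = Σ N(rest − s) over sources s of rest; N(one piece) = 1:
  size 1 → [2]=1  [4]=1
  size 2 → [1,2]=1  [2,4]=2  [3,4]=1
  size 3 → [0,3,4]=1  [1,2,4]=3  [2,3,4]=3
  first=0(a) contributes 6
  first=1(z) contributes 4
|[w]| = 10

10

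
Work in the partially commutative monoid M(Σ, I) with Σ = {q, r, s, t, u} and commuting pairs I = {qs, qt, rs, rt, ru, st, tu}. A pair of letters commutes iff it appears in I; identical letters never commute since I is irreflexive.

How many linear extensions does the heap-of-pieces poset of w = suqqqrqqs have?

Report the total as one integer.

7

drop 0:s onto floor
drop 1:u onto {0:s}
drop 2:q onto {1:u}
drop 3:q onto {2:q}
drop 4:q onto {3:q}
drop 5:r onto {4:q}
drop 6:q onto {5:r}
drop 7:q onto {6:q}
drop 8:s onto {1:u}
ground layer = {0:s}
drop-orders for the pieces not yet dropped (sum over which currently-grounded one goes next):
  1 to go: {7} 1  {8} 1
  2 to go: {6,7} 1  {7,8} 2
  3 to go: {5,6,7} 1  {6,7,8} 3
  4 to go: {4,5,6,7} 1  {5,6,7,8} 4
  5 to go: {3,4,5,6,7} 1  {4,5,6,7,8} 5
  6 to go: {2,3,4,5,6,7} 1  {3,4,5,6,7,8} 6
  7 to go: {2,3,4,5,6,7,8} 7
  if 0:s drops first: 7 orders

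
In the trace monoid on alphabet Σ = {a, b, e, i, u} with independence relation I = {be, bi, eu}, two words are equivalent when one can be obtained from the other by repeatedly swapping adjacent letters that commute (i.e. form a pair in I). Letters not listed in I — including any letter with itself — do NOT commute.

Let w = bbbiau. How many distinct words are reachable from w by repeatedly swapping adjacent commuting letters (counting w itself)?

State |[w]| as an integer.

4

drop 0:b onto floor
drop 1:b onto {0:b}
drop 2:b onto {1:b}
drop 3:i onto floor
drop 4:a onto {2:b, 3:i}
drop 5:u onto {4:a}
ground layer = {0:b, 3:i}
drop-orders for the pieces not yet dropped (sum over which currently-grounded one goes next):
  1 to go: {5} 1
  2 to go: {4,5} 1
  3 to go: {2,4,5} 1  {3,4,5} 1
  4 to go: {1,2,4,5} 1  {2,3,4,5} 2
  if 0:b drops first: 3 orders
  if 3:i drops first: 1 orders
heap linearizations: 4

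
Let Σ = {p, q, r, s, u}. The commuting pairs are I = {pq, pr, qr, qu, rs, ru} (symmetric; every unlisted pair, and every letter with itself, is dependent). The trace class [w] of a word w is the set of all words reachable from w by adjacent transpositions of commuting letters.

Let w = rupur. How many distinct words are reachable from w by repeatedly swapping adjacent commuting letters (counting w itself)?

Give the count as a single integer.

#0=r has no predecessor
#1=u has no predecessor
#2=p depends on [1:u]
#3=u depends on [2:p]
#4=r depends on [0:r]
sources: [0:r, 1:u]
N(rest) = Σ N(rest − s) over sources s of rest; N(one piece) = 1:
  size 1 → [3]=1  [4]=1
  size 2 → [0,4]=1  [2,3]=1  [3,4]=2
  size 3 → [0,3,4]=3  [1,2,3]=1  [2,3,4]=3
  first=0(r) contributes 4
  first=1(u) contributes 6
|[w]| = 10

10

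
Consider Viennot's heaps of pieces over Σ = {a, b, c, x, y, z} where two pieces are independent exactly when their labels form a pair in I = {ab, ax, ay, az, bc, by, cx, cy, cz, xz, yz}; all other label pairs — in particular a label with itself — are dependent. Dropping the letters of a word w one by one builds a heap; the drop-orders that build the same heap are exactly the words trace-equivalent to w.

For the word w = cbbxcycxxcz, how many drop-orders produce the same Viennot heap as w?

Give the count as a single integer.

0(c) covers ∅
1(b) covers ∅
2(b) covers 1:b
3(x) covers 2:b
4(c) covers 0:c
5(y) covers 3:x
6(c) covers 4:c
7(x) covers 5:y
8(x) covers 7:x
9(c) covers 6:c
10(z) covers 2:b
floor of heap: 0:c, 1:b
completions by unplaced set U, small U first (add the entries for U minus each lowest piece of U):
  |U|=1: {8}:1  {9}:1  {10}:1
  |U|=2: {6,9}:1  {7,8}:1  {8,9}:2  {8,10}:2  {9,10}:2
  |U|=3: {4,6,9}:1  {5,7,8}:1  {6,8,9}:3  {6,9,10}:3  {7,8,9}:3  {7,8,10}:3  {8,9,10}:6
  |U|=4: {0,4,6,9}:1  {3,5,7,8}:1  {4,6,8,9}:4  {4,6,9,10}:4  {5,7,8,9}:4  {5,7,8,10}:4  {6,7,8,9}:6  {6,8,9,10}:12  {7,8,9,10}:12
  |U|=5: {0,4,6,8,9}:5  {0,4,6,9,10}:5  {3,5,7,8,9}:5  {3,5,7,8,10}:5  {4,6,7,8,9}:10  {4,6,8,9,10}:20  {5,6,7,8,9}:10  {5,7,8,9,10}:20  {6,7,8,9,10}:30
  |U|=6: {0,4,6,7,8,9}:15  {0,4,6,8,9,10}:30  {2,3,5,7,8,10}:5  {3,5,6,7,8,9}:15  {3,5,7,8,9,10}:30  {4,5,6,7,8,9}:20  {4,6,7,8,9,10}:60  {5,6,7,8,9,10}:60
  |U|=7: {0,4,5,6,7,8,9}:35  {0,4,6,7,8,9,10}:105  {1,2,3,5,7,8,10}:5  {2,3,5,7,8,9,10}:35  {3,4,5,6,7,8,9}:35  {3,5,6,7,8,9,10}:105  {4,5,6,7,8,9,10}:140
  |U|=8: {0,3,4,5,6,7,8,9}:70  {0,4,5,6,7,8,9,10}:280  {1,2,3,5,7,8,9,10}:40  {2,3,5,6,7,8,9,10}:140  {3,4,5,6,7,8,9,10}:280
  |U|=9: {0,3,4,5,6,7,8,9,10}:630  {1,2,3,5,6,7,8,9,10}:180  {2,3,4,5,6,7,8,9,10}:420
  start at 0(c): 600
  start at 1(b): 1050
sum over floor = 1650

1650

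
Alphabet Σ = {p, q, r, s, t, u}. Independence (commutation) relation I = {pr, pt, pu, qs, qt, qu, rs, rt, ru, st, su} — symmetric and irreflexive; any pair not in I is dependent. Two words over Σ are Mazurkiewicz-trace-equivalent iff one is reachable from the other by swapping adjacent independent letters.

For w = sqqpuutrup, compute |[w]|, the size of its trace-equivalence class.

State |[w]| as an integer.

2100

0(s) covers ∅
1(q) covers ∅
2(q) covers 1:q
3(p) covers 0:s, 2:q
4(u) covers ∅
5(u) covers 4:u
6(t) covers 5:u
7(r) covers 2:q
8(u) covers 6:t
9(p) covers 3:p
floor of heap: 0:s, 1:q, 4:u
completions by unplaced set U, small U first (add the entries for U minus each lowest piece of U):
  |U|=1: {7}:1  {8}:1  {9}:1
  |U|=2: {3,9}:1  {6,8}:1  {7,8}:2  {7,9}:2  {8,9}:2
  |U|=3: {0,3,9}:1  {3,7,9}:3  {3,8,9}:3  {5,6,8}:1  {6,7,8}:3  {6,8,9}:3  {7,8,9}:6
  |U|=4: {0,3,7,9}:4  {0,3,8,9}:4  {2,3,7,9}:3  {3,6,8,9}:6  {3,7,8,9}:12  {4,5,6,8}:1  {5,6,7,8}:4  {5,6,8,9}:4  {6,7,8,9}:12
  |U|=5: {0,2,3,7,9}:7  {0,3,6,8,9}:10  {0,3,7,8,9}:20  {1,2,3,7,9}:3  {2,3,7,8,9}:15  {3,5,6,8,9}:10  {3,6,7,8,9}:30  {4,5,6,7,8}:5  {4,5,6,8,9}:5  {5,6,7,8,9}:20
  |U|=6: {0,1,2,3,7,9}:10  {0,2,3,7,8,9}:42  {0,3,5,6,8,9}:20  {0,3,6,7,8,9}:60  {1,2,3,7,8,9}:18  {2,3,6,7,8,9}:45  {3,4,5,6,8,9}:15  {3,5,6,7,8,9}:60  {4,5,6,7,8,9}:30
  |U|=7: {0,1,2,3,7,8,9}:70  {0,2,3,6,7,8,9}:147  {0,3,4,5,6,8,9}:35  {0,3,5,6,7,8,9}:140  {1,2,3,6,7,8,9}:63  {2,3,5,6,7,8,9}:105  {3,4,5,6,7,8,9}:105
  |U|=8: {0,1,2,3,6,7,8,9}:280  {0,2,3,5,6,7,8,9}:392  {0,3,4,5,6,7,8,9}:280  {1,2,3,5,6,7,8,9}:168  {2,3,4,5,6,7,8,9}:210
  start at 0(s): 378
  start at 1(q): 882
  start at 4(u): 840
sum over floor = 2100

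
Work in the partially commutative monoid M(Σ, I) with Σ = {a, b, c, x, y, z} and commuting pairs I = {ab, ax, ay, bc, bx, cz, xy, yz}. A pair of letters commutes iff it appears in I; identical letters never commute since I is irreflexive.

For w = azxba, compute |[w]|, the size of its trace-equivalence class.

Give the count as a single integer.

0(a) covers ∅
1(z) covers 0:a
2(x) covers 1:z
3(b) covers 1:z
4(a) covers 1:z
floor of heap: 0:a
completions by unplaced set U, small U first (add the entries for U minus each lowest piece of U):
  |U|=1: {2}:1  {3}:1  {4}:1
  |U|=2: {2,3}:2  {2,4}:2  {3,4}:2
  |U|=3: {2,3,4}:6
  start at 0(a): 6

6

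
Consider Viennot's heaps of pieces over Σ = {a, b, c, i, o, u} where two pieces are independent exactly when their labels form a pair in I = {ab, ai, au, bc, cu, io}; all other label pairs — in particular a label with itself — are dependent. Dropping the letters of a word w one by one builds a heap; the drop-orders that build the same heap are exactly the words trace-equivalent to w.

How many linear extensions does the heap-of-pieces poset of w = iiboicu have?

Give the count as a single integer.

0(i) covers ∅
1(i) covers 0:i
2(b) covers 1:i
3(o) covers 2:b
4(i) covers 2:b
5(c) covers 3:o, 4:i
6(u) covers 3:o, 4:i
floor of heap: 0:i
completions by unplaced set U, small U first (add the entries for U minus each lowest piece of U):
  |U|=1: {5}:1  {6}:1
  |U|=2: {5,6}:2
  |U|=3: {3,5,6}:2  {4,5,6}:2
  |U|=4: {3,4,5,6}:4
  |U|=5: {2,3,4,5,6}:4
  start at 0(i): 4

4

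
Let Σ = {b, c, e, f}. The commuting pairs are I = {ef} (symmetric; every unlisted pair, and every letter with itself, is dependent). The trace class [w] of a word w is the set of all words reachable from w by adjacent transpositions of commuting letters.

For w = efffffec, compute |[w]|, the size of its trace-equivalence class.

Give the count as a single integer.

21

piece 0:e — minimal
piece 1:f — minimal
piece 2:f rests on {1:f}
piece 3:f rests on {2:f}
piece 4:f rests on {3:f}
piece 5:f rests on {4:f}
piece 6:e rests on {0:e}
piece 7:c rests on {5:f, 6:e}
minimal pieces: {0:e, 1:f}
ways to finish when only these pieces remain (= sum over removing one remaining piece with nothing left below it):
  1 left: {7}→1
  2 left: {5,7}→1  {6,7}→1
  3 left: {0,6,7}→1  {4,5,7}→1  {5,6,7}→2
  4 left: {0,5,6,7}→3  {3,4,5,7}→1  {4,5,6,7}→3
  5 left: {0,4,5,6,7}→6  {2,3,4,5,7}→1  {3,4,5,6,7}→4
  6 left: {0,3,4,5,6,7}→10  {1,2,3,4,5,7}→1  {2,3,4,5,6,7}→5
  placing 0:e first → 6 extensions
  placing 1:f first → 15 extensions
total linear extensions = 21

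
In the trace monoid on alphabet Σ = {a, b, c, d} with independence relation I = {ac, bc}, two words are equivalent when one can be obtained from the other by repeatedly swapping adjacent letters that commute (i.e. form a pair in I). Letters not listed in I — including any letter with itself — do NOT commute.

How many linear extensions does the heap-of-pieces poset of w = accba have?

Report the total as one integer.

10

0(a) covers ∅
1(c) covers ∅
2(c) covers 1:c
3(b) covers 0:a
4(a) covers 3:b
floor of heap: 0:a, 1:c
completions by unplaced set U, small U first (add the entries for U minus each lowest piece of U):
  |U|=1: {2}:1  {4}:1
  |U|=2: {1,2}:1  {2,4}:2  {3,4}:1
  |U|=3: {0,3,4}:1  {1,2,4}:3  {2,3,4}:3
  start at 0(a): 6
  start at 1(c): 4
sum over floor = 10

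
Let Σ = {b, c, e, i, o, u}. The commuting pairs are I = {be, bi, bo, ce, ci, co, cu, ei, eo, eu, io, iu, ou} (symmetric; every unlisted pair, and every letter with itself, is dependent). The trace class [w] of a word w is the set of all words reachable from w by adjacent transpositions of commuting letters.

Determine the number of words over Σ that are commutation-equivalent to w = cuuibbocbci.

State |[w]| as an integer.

1485

0(c) covers ∅
1(u) covers ∅
2(u) covers 1:u
3(i) covers ∅
4(b) covers 0:c, 2:u
5(b) covers 4:b
6(o) covers ∅
7(c) covers 5:b
8(b) covers 7:c
9(c) covers 8:b
10(i) covers 3:i
floor of heap: 0:c, 1:u, 3:i, 6:o
completions by unplaced set U, small U first (add the entries for U minus each lowest piece of U):
  |U|=1: {6}:1  {9}:1  {10}:1
  |U|=2: {3,10}:1  {6,9}:2  {6,10}:2  {8,9}:1  {9,10}:2
  |U|=3: {3,6,10}:3  {3,9,10}:3  {6,8,9}:3  {6,9,10}:6  {7,8,9}:1  {8,9,10}:3
  |U|=4: {3,6,9,10}:12  {3,8,9,10}:6  {5,7,8,9}:1  {6,7,8,9}:4  {6,8,9,10}:12  {7,8,9,10}:4
  |U|=5: {3,6,8,9,10}:30  {3,7,8,9,10}:10  {4,5,7,8,9}:1  {5,6,7,8,9}:5  {5,7,8,9,10}:5  {6,7,8,9,10}:20
  |U|=6: {0,4,5,7,8,9}:1  {2,4,5,7,8,9}:1  {3,5,7,8,9,10}:15  {3,6,7,8,9,10}:60  {4,5,6,7,8,9}:6  {4,5,7,8,9,10}:6  {5,6,7,8,9,10}:30
  |U|=7: {0,2,4,5,7,8,9}:2  {0,4,5,6,7,8,9}:7  {0,4,5,7,8,9,10}:7  {1,2,4,5,7,8,9}:1  {2,4,5,6,7,8,9}:7  {2,4,5,7,8,9,10}:7  {3,4,5,7,8,9,10}:21  {3,5,6,7,8,9,10}:105  {4,5,6,7,8,9,10}:42
  |U|=8: {0,1,2,4,5,7,8,9}:3  {0,2,4,5,6,7,8,9}:16  {0,2,4,5,7,8,9,10}:16  {0,3,4,5,7,8,9,10}:28  {0,4,5,6,7,8,9,10}:56  {1,2,4,5,6,7,8,9}:8  {1,2,4,5,7,8,9,10}:8  {2,3,4,5,7,8,9,10}:28  {2,4,5,6,7,8,9,10}:56  {3,4,5,6,7,8,9,10}:168
  |U|=9: {0,1,2,4,5,6,7,8,9}:27  {0,1,2,4,5,7,8,9,10}:27  {0,2,3,4,5,7,8,9,10}:72  {0,2,4,5,6,7,8,9,10}:144  {0,3,4,5,6,7,8,9,10}:252  {1,2,3,4,5,7,8,9,10}:36  {1,2,4,5,6,7,8,9,10}:72  {2,3,4,5,6,7,8,9,10}:252
  start at 0(c): 360
  start at 1(u): 720
  start at 3(i): 270
  start at 6(o): 135
sum over floor = 1485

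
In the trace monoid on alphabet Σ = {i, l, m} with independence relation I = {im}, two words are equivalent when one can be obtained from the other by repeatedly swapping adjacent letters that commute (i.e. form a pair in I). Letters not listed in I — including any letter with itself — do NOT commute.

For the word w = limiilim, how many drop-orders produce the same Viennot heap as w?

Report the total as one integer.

8

drop 0:l onto floor
drop 1:i onto {0:l}
drop 2:m onto {0:l}
drop 3:i onto {1:i}
drop 4:i onto {3:i}
drop 5:l onto {2:m, 4:i}
drop 6:i onto {5:l}
drop 7:m onto {5:l}
ground layer = {0:l}
drop-orders for the pieces not yet dropped (sum over which currently-grounded one goes next):
  1 to go: {6} 1  {7} 1
  2 to go: {6,7} 2
  3 to go: {5,6,7} 2
  4 to go: {2,5,6,7} 2  {4,5,6,7} 2
  5 to go: {2,4,5,6,7} 4  {3,4,5,6,7} 2
  6 to go: {1,3,4,5,6,7} 2  {2,3,4,5,6,7} 6
  if 0:l drops first: 8 orders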